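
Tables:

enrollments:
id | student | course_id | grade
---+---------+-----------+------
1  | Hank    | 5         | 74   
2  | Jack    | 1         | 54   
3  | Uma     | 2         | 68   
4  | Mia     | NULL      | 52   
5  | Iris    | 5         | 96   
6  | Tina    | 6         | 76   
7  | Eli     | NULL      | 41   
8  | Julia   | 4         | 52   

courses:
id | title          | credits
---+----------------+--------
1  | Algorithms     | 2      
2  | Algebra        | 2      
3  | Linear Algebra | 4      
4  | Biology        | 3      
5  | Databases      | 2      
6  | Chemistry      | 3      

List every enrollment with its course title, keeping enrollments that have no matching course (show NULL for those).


LEFT JOIN keeps every row from enrollments (the left table); where course_id has no match in courses, the course columns become NULL. Walk through each enrollment:
  - enrollment 1 (Hank): course_id=5 -> matches Databases
  - enrollment 2 (Jack): course_id=1 -> matches Algorithms
  - enrollment 3 (Uma): course_id=2 -> matches Algebra
  - enrollment 4 (Mia): course_id=NULL, no match -> kept with NULL
  - enrollment 5 (Iris): course_id=5 -> matches Databases
  - enrollment 6 (Tina): course_id=6 -> matches Chemistry
  - enrollment 7 (Eli): course_id=NULL, no match -> kept with NULL
  - enrollment 8 (Julia): course_id=4 -> matches Biology
All 8 rows appear; 2 have NULL course.

SQL:
SELECT a.student, b.title AS course
FROM enrollments a
LEFT JOIN courses b ON a.course_id = b.id

Result:
student | course    
--------+-----------
Hank    | Databases 
Jack    | Algorithms
Uma     | Algebra   
Mia     | NULL      
Iris    | Databases 
Tina    | Chemistry 
Eli     | NULL      
Julia   | Biology   


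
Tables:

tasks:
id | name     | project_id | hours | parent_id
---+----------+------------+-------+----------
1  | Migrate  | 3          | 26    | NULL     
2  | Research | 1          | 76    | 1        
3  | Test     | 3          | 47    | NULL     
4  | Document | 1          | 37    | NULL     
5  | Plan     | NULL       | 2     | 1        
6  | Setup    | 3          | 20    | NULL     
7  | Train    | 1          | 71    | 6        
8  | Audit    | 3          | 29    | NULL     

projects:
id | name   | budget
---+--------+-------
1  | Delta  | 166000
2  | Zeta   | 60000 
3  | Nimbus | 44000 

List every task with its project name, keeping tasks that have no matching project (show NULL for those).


LEFT JOIN keeps every row from tasks (the left table); where project_id has no match in projects, the project columns become NULL. Walk through each task:
  - task 1 (Migrate): project_id=3 -> matches Nimbus
  - task 2 (Research): project_id=1 -> matches Delta
  - task 3 (Test): project_id=3 -> matches Nimbus
  - task 4 (Document): project_id=1 -> matches Delta
  - task 5 (Plan): project_id=NULL, no match -> kept with NULL
  - task 6 (Setup): project_id=3 -> matches Nimbus
  - task 7 (Train): project_id=1 -> matches Delta
  - task 8 (Audit): project_id=3 -> matches Nimbus
All 8 rows appear; 1 has NULL project.

SQL:
SELECT a.name, b.name AS project
FROM tasks a
LEFT JOIN projects b ON a.project_id = b.id

Result:
name     | project
---------+--------
Migrate  | Nimbus 
Research | Delta  
Test     | Nimbus 
Document | Delta  
Plan     | NULL   
Setup    | Nimbus 
Train    | Delta  
Audit    | Nimbus 


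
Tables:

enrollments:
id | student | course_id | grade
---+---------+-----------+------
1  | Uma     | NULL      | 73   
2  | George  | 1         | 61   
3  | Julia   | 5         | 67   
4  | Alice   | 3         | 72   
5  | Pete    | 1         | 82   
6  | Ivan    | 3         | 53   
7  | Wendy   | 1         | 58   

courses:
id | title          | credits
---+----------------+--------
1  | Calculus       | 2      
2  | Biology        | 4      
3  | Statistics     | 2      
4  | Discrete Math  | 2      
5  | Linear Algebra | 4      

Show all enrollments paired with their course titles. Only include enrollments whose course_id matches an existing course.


INNER JOIN keeps only enrollments rows whose course_id matches an id in courses. Walk through each enrollment:
  - enrollment 1 (Uma): course_id=NULL, no match -> dropped
  - enrollment 2 (George): course_id=1 -> matches Calculus
  - enrollment 3 (Julia): course_id=5 -> matches Linear Algebra
  - enrollment 4 (Alice): course_id=3 -> matches Statistics
  - enrollment 5 (Pete): course_id=1 -> matches Calculus
  - enrollment 6 (Ivan): course_id=3 -> matches Statistics
  - enrollment 7 (Wendy): course_id=1 -> matches Calculus
So 1 of 7 rows is dropped.

SQL:
SELECT a.student, b.title AS course
FROM enrollments a
INNER JOIN courses b ON a.course_id = b.id

Result:
student | course        
--------+---------------
George  | Calculus      
Julia   | Linear Algebra
Alice   | Statistics    
Pete    | Calculus      
Ivan    | Statistics    
Wendy   | Calculus      


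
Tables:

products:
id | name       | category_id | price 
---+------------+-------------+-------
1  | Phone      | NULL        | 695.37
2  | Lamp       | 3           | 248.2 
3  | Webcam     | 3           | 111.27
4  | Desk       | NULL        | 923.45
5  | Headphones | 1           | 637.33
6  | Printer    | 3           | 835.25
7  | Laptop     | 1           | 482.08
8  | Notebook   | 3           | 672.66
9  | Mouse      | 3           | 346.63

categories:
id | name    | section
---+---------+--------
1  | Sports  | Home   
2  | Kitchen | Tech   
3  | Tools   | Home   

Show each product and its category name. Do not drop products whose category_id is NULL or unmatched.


LEFT JOIN keeps every row from products (the left table); where category_id has no match in categories, the category columns become NULL. Walk through each product:
  - product 1 (Phone): category_id=NULL, no match -> kept with NULL
  - product 2 (Lamp): category_id=3 -> matches Tools
  - product 3 (Webcam): category_id=3 -> matches Tools
  - product 4 (Desk): category_id=NULL, no match -> kept with NULL
  - product 5 (Headphones): category_id=1 -> matches Sports
  - product 6 (Printer): category_id=3 -> matches Tools
  - product 7 (Laptop): category_id=1 -> matches Sports
  - product 8 (Notebook): category_id=3 -> matches Tools
  - product 9 (Mouse): category_id=3 -> matches Tools
All 9 rows appear; 2 have NULL category.

SQL:
SELECT a.name, b.name AS category
FROM products a
LEFT JOIN categories b ON a.category_id = b.id

Result:
name       | category
-----------+---------
Phone      | NULL    
Lamp       | Tools   
Webcam     | Tools   
Desk       | NULL    
Headphones | Sports  
Printer    | Tools   
Laptop     | Sports  
Notebook   | Tools   
Mouse      | Tools   


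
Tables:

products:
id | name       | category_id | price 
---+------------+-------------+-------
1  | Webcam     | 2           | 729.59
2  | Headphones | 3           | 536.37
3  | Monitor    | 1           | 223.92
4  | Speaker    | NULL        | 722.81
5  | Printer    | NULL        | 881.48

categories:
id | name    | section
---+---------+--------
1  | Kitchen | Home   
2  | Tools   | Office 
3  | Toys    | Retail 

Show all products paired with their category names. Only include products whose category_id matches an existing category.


INNER JOIN keeps only products rows whose category_id matches an id in categories. Walk through each product:
  - product 1 (Webcam): category_id=2 -> matches Tools
  - product 2 (Headphones): category_id=3 -> matches Toys
  - product 3 (Monitor): category_id=1 -> matches Kitchen
  - product 4 (Speaker): category_id=NULL, no match -> dropped
  - product 5 (Printer): category_id=NULL, no match -> dropped
So 2 of 5 rows are dropped.

SQL:
SELECT a.name, b.name AS category
FROM products a
INNER JOIN categories b ON a.category_id = b.id

Result:
name       | category
-----------+---------
Webcam     | Tools   
Headphones | Toys    
Monitor    | Kitchen 


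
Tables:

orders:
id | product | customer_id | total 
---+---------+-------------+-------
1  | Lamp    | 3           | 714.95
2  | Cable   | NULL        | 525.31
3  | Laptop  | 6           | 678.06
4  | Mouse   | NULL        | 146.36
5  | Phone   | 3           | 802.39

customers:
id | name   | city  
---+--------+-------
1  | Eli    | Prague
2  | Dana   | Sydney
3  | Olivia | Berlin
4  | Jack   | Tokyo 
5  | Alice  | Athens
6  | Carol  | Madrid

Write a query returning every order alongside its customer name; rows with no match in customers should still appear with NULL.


LEFT JOIN keeps every row from orders (the left table); where customer_id has no match in customers, the customer columns become NULL. Walk through each order:
  - order 1 (Lamp): customer_id=3 -> matches Olivia
  - order 2 (Cable): customer_id=NULL, no match -> kept with NULL
  - order 3 (Laptop): customer_id=6 -> matches Carol
  - order 4 (Mouse): customer_id=NULL, no match -> kept with NULL
  - order 5 (Phone): customer_id=3 -> matches Olivia
All 5 rows appear; 2 have NULL customer.

SQL:
SELECT a.product, b.name AS customer
FROM orders a
LEFT JOIN customers b ON a.customer_id = b.id

Result:
product | customer
--------+---------
Lamp    | Olivia  
Cable   | NULL    
Laptop  | Carol   
Mouse   | NULL    
Phone   | Olivia  


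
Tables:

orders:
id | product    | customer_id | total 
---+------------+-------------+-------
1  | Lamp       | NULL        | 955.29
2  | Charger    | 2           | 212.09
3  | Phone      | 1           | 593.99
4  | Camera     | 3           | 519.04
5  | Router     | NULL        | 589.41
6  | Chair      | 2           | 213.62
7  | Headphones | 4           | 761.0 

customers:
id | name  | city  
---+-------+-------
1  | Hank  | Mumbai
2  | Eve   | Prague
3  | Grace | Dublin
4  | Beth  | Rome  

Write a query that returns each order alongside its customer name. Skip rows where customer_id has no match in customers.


INNER JOIN keeps only orders rows whose customer_id matches an id in customers. Walk through each order:
  - order 1 (Lamp): customer_id=NULL, no match -> dropped
  - order 2 (Charger): customer_id=2 -> matches Eve
  - order 3 (Phone): customer_id=1 -> matches Hank
  - order 4 (Camera): customer_id=3 -> matches Grace
  - order 5 (Router): customer_id=NULL, no match -> dropped
  - order 6 (Chair): customer_id=2 -> matches Eve
  - order 7 (Headphones): customer_id=4 -> matches Beth
So 2 of 7 rows are dropped.

SQL:
SELECT a.product, b.name AS customer
FROM orders a
INNER JOIN customers b ON a.customer_id = b.id

Result:
product    | customer
-----------+---------
Charger    | Eve     
Phone      | Hank    
Camera     | Grace   
Chair      | Eve     
Headphones | Beth    


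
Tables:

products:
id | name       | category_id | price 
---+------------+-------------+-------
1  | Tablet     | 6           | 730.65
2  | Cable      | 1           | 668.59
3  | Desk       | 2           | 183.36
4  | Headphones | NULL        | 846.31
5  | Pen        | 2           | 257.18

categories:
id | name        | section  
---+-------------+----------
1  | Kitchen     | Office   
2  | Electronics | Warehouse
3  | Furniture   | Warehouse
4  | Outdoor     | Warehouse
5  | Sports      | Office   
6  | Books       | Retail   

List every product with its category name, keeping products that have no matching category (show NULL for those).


LEFT JOIN keeps every row from products (the left table); where category_id has no match in categories, the category columns become NULL. Walk through each product:
  - product 1 (Tablet): category_id=6 -> matches Books
  - product 2 (Cable): category_id=1 -> matches Kitchen
  - product 3 (Desk): category_id=2 -> matches Electronics
  - product 4 (Headphones): category_id=NULL, no match -> kept with NULL
  - product 5 (Pen): category_id=2 -> matches Electronics
All 5 rows appear; 1 has NULL category.

SQL:
SELECT a.name, b.name AS category
FROM products a
LEFT JOIN categories b ON a.category_id = b.id

Result:
name       | category   
-----------+------------
Tablet     | Books      
Cable      | Kitchen    
Desk       | Electronics
Headphones | NULL       
Pen        | Electronics


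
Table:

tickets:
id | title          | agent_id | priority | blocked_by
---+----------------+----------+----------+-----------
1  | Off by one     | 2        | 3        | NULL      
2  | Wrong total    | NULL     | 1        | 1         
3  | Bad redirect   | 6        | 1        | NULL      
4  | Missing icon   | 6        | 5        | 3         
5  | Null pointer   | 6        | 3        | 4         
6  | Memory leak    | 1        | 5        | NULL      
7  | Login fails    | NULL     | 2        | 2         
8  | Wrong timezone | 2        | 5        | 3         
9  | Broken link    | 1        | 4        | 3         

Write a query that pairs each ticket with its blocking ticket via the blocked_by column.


This is a self-join: tickets is joined to a second copy of itself, matching each row's blocked_by to another row's id. Use LEFT JOIN so rows with blocked_by=NULL are kept.
  - ticket 1 (Off by one): blocked_by=NULL -> NULL
  - ticket 2 (Wrong total): blocked_by=1 -> Off by one
  - ticket 3 (Bad redirect): blocked_by=NULL -> NULL
  - ticket 4 (Missing icon): blocked_by=3 -> Bad redirect
  - ticket 5 (Null pointer): blocked_by=4 -> Missing icon
  - ticket 6 (Memory leak): blocked_by=NULL -> NULL
  - ticket 7 (Login fails): blocked_by=2 -> Wrong total
  - ticket 8 (Wrong timezone): blocked_by=3 -> Bad redirect
  - ticket 9 (Broken link): blocked_by=3 -> Bad redirect

SQL:
SELECT a.title AS item, b.title AS blocked_by
FROM tickets a
LEFT JOIN tickets b ON a.blocked_by = b.id

Result:
item           | blocked_by  
---------------+-------------
Off by one     | NULL        
Wrong total    | Off by one  
Bad redirect   | NULL        
Missing icon   | Bad redirect
Null pointer   | Missing icon
Memory leak    | NULL        
Login fails    | Wrong total 
Wrong timezone | Bad redirect
Broken link    | Bad redirect


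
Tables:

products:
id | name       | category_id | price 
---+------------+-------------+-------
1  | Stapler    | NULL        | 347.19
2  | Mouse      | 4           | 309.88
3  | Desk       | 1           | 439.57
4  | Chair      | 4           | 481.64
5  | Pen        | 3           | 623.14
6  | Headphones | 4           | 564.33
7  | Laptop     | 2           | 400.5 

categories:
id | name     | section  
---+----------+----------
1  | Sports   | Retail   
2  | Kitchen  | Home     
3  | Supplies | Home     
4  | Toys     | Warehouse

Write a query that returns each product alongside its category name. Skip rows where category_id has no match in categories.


INNER JOIN keeps only products rows whose category_id matches an id in categories. Walk through each product:
  - product 1 (Stapler): category_id=NULL, no match -> dropped
  - product 2 (Mouse): category_id=4 -> matches Toys
  - product 3 (Desk): category_id=1 -> matches Sports
  - product 4 (Chair): category_id=4 -> matches Toys
  - product 5 (Pen): category_id=3 -> matches Supplies
  - product 6 (Headphones): category_id=4 -> matches Toys
  - product 7 (Laptop): category_id=2 -> matches Kitchen
So 1 of 7 rows is dropped.

SQL:
SELECT a.name, b.name AS category
FROM products a
INNER JOIN categories b ON a.category_id = b.id

Result:
name       | category
-----------+---------
Mouse      | Toys    
Desk       | Sports  
Chair      | Toys    
Pen        | Supplies
Headphones | Toys    
Laptop     | Kitchen 


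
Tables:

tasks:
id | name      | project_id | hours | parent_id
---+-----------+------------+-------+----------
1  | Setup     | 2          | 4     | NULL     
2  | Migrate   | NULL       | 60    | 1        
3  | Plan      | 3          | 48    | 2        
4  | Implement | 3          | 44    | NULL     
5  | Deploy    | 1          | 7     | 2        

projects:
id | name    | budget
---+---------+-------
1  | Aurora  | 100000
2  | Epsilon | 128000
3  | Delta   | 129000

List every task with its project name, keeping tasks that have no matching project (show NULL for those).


LEFT JOIN keeps every row from tasks (the left table); where project_id has no match in projects, the project columns become NULL. Walk through each task:
  - task 1 (Setup): project_id=2 -> matches Epsilon
  - task 2 (Migrate): project_id=NULL, no match -> kept with NULL
  - task 3 (Plan): project_id=3 -> matches Delta
  - task 4 (Implement): project_id=3 -> matches Delta
  - task 5 (Deploy): project_id=1 -> matches Aurora
All 5 rows appear; 1 has NULL project.

SQL:
SELECT a.name, b.name AS project
FROM tasks a
LEFT JOIN projects b ON a.project_id = b.id

Result:
name      | project
----------+--------
Setup     | Epsilon
Migrate   | NULL   
Plan      | Delta  
Implement | Delta  
Deploy    | Aurora 


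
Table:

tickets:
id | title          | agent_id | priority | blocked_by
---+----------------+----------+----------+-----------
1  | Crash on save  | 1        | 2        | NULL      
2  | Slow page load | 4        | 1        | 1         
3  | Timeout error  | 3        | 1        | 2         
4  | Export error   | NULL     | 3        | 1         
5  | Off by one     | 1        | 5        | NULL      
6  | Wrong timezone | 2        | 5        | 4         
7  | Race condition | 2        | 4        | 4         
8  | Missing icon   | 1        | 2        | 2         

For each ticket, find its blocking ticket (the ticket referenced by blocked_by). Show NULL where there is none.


This is a self-join: tickets is joined to a second copy of itself, matching each row's blocked_by to another row's id. Use LEFT JOIN so rows with blocked_by=NULL are kept.
  - ticket 1 (Crash on save): blocked_by=NULL -> NULL
  - ticket 2 (Slow page load): blocked_by=1 -> Crash on save
  - ticket 3 (Timeout error): blocked_by=2 -> Slow page load
  - ticket 4 (Export error): blocked_by=1 -> Crash on save
  - ticket 5 (Off by one): blocked_by=NULL -> NULL
  - ticket 6 (Wrong timezone): blocked_by=4 -> Export error
  - ticket 7 (Race condition): blocked_by=4 -> Export error
  - ticket 8 (Missing icon): blocked_by=2 -> Slow page load

SQL:
SELECT a.title AS item, b.title AS blocked_by
FROM tickets a
LEFT JOIN tickets b ON a.blocked_by = b.id

Result:
item           | blocked_by    
---------------+---------------
Crash on save  | NULL          
Slow page load | Crash on save 
Timeout error  | Slow page load
Export error   | Crash on save 
Off by one     | NULL          
Wrong timezone | Export error  
Race condition | Export error  
Missing icon   | Slow page load


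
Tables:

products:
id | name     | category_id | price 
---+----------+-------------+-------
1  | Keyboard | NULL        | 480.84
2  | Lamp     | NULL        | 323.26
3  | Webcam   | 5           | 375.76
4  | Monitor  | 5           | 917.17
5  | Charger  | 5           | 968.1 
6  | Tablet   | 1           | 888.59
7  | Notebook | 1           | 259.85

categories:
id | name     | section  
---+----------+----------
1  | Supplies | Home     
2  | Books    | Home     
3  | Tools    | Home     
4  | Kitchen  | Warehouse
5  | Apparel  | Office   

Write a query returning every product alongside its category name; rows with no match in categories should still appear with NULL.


LEFT JOIN keeps every row from products (the left table); where category_id has no match in categories, the category columns become NULL. Walk through each product:
  - product 1 (Keyboard): category_id=NULL, no match -> kept with NULL
  - product 2 (Lamp): category_id=NULL, no match -> kept with NULL
  - product 3 (Webcam): category_id=5 -> matches Apparel
  - product 4 (Monitor): category_id=5 -> matches Apparel
  - product 5 (Charger): category_id=5 -> matches Apparel
  - product 6 (Tablet): category_id=1 -> matches Supplies
  - product 7 (Notebook): category_id=1 -> matches Supplies
All 7 rows appear; 2 have NULL category.

SQL:
SELECT a.name, b.name AS category
FROM products a
LEFT JOIN categories b ON a.category_id = b.id

Result:
name     | category
---------+---------
Keyboard | NULL    
Lamp     | NULL    
Webcam   | Apparel 
Monitor  | Apparel 
Charger  | Apparel 
Tablet   | Supplies
Notebook | Supplies


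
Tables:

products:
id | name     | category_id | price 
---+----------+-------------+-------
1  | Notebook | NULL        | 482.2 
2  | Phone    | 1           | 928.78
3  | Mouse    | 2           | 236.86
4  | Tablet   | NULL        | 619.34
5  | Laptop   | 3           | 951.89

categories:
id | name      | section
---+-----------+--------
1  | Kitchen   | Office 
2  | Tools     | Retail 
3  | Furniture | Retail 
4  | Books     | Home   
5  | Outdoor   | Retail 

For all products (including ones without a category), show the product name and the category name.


LEFT JOIN keeps every row from products (the left table); where category_id has no match in categories, the category columns become NULL. Walk through each product:
  - product 1 (Notebook): category_id=NULL, no match -> kept with NULL
  - product 2 (Phone): category_id=1 -> matches Kitchen
  - product 3 (Mouse): category_id=2 -> matches Tools
  - product 4 (Tablet): category_id=NULL, no match -> kept with NULL
  - product 5 (Laptop): category_id=3 -> matches Furniture
All 5 rows appear; 2 have NULL category.

SQL:
SELECT a.name, b.name AS category
FROM products a
LEFT JOIN categories b ON a.category_id = b.id

Result:
name     | category 
---------+----------
Notebook | NULL     
Phone    | Kitchen  
Mouse    | Tools    
Tablet   | NULL     
Laptop   | Furniture


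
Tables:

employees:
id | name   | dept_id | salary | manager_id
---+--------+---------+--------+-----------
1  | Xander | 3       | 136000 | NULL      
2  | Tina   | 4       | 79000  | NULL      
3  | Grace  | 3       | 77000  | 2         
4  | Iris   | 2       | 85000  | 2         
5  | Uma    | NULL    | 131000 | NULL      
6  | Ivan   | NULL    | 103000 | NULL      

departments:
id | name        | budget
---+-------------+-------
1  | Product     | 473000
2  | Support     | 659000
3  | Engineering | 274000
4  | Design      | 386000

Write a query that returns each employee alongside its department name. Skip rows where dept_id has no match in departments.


INNER JOIN keeps only employees rows whose dept_id matches an id in departments. Walk through each employee:
  - employee 1 (Xander): dept_id=3 -> matches Engineering
  - employee 2 (Tina): dept_id=4 -> matches Design
  - employee 3 (Grace): dept_id=3 -> matches Engineering
  - employee 4 (Iris): dept_id=2 -> matches Support
  - employee 5 (Uma): dept_id=NULL, no match -> dropped
  - employee 6 (Ivan): dept_id=NULL, no match -> dropped
So 2 of 6 rows are dropped.

SQL:
SELECT a.name, b.name AS department
FROM employees a
INNER JOIN departments b ON a.dept_id = b.id

Result:
name   | department 
-------+------------
Xander | Engineering
Tina   | Design     
Grace  | Engineering
Iris   | Support    


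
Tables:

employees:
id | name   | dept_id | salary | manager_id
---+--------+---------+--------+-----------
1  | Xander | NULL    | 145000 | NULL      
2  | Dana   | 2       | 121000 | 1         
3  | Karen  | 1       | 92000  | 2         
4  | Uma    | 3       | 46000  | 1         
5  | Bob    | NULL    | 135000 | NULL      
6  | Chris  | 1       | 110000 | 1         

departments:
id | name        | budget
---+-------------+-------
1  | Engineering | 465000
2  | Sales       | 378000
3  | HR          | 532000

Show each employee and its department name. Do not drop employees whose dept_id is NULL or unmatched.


LEFT JOIN keeps every row from employees (the left table); where dept_id has no match in departments, the department columns become NULL. Walk through each employee:
  - employee 1 (Xander): dept_id=NULL, no match -> kept with NULL
  - employee 2 (Dana): dept_id=2 -> matches Sales
  - employee 3 (Karen): dept_id=1 -> matches Engineering
  - employee 4 (Uma): dept_id=3 -> matches HR
  - employee 5 (Bob): dept_id=NULL, no match -> kept with NULL
  - employee 6 (Chris): dept_id=1 -> matches Engineering
All 6 rows appear; 2 have NULL department.

SQL:
SELECT a.name, b.name AS department
FROM employees a
LEFT JOIN departments b ON a.dept_id = b.id

Result:
name   | department 
-------+------------
Xander | NULL       
Dana   | Sales      
Karen  | Engineering
Uma    | HR         
Bob    | NULL       
Chris  | Engineering


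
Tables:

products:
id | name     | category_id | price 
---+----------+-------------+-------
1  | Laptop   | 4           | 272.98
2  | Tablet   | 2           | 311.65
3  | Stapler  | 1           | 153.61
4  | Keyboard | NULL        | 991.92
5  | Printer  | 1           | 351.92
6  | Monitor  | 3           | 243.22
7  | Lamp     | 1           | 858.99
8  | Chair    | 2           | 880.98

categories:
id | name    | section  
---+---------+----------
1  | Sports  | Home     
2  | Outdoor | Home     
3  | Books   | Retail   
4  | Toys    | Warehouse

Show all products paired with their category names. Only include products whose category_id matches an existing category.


INNER JOIN keeps only products rows whose category_id matches an id in categories. Walk through each product:
  - product 1 (Laptop): category_id=4 -> matches Toys
  - product 2 (Tablet): category_id=2 -> matches Outdoor
  - product 3 (Stapler): category_id=1 -> matches Sports
  - product 4 (Keyboard): category_id=NULL, no match -> dropped
  - product 5 (Printer): category_id=1 -> matches Sports
  - product 6 (Monitor): category_id=3 -> matches Books
  - product 7 (Lamp): category_id=1 -> matches Sports
  - product 8 (Chair): category_id=2 -> matches Outdoor
So 1 of 8 rows is dropped.

SQL:
SELECT a.name, b.name AS category
FROM products a
INNER JOIN categories b ON a.category_id = b.id

Result:
name    | category
--------+---------
Laptop  | Toys    
Tablet  | Outdoor 
Stapler | Sports  
Printer | Sports  
Monitor | Books   
Lamp    | Sports  
Chair   | Outdoor 


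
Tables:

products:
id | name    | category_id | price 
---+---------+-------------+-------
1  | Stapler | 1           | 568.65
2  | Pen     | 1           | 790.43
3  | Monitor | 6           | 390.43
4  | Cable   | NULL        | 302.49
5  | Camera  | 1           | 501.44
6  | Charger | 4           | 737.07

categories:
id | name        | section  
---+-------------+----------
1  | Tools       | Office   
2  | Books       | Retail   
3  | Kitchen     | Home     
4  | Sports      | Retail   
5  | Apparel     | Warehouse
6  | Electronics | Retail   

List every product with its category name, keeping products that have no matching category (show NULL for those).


LEFT JOIN keeps every row from products (the left table); where category_id has no match in categories, the category columns become NULL. Walk through each product:
  - product 1 (Stapler): category_id=1 -> matches Tools
  - product 2 (Pen): category_id=1 -> matches Tools
  - product 3 (Monitor): category_id=6 -> matches Electronics
  - product 4 (Cable): category_id=NULL, no match -> kept with NULL
  - product 5 (Camera): category_id=1 -> matches Tools
  - product 6 (Charger): category_id=4 -> matches Sports
All 6 rows appear; 1 has NULL category.

SQL:
SELECT a.name, b.name AS category
FROM products a
LEFT JOIN categories b ON a.category_id = b.id

Result:
name    | category   
--------+------------
Stapler | Tools      
Pen     | Tools      
Monitor | Electronics
Cable   | NULL       
Camera  | Tools      
Charger | Sports     


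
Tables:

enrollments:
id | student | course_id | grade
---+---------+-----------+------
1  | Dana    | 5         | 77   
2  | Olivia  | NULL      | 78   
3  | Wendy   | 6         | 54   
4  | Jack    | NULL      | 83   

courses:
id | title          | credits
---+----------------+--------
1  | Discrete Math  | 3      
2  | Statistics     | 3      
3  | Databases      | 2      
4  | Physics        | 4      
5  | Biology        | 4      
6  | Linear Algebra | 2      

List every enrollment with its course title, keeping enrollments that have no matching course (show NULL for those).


LEFT JOIN keeps every row from enrollments (the left table); where course_id has no match in courses, the course columns become NULL. Walk through each enrollment:
  - enrollment 1 (Dana): course_id=5 -> matches Biology
  - enrollment 2 (Olivia): course_id=NULL, no match -> kept with NULL
  - enrollment 3 (Wendy): course_id=6 -> matches Linear Algebra
  - enrollment 4 (Jack): course_id=NULL, no match -> kept with NULL
All 4 rows appear; 2 have NULL course.

SQL:
SELECT a.student, b.title AS course
FROM enrollments a
LEFT JOIN courses b ON a.course_id = b.id

Result:
student | course        
--------+---------------
Dana    | Biology       
Olivia  | NULL          
Wendy   | Linear Algebra
Jack    | NULL          


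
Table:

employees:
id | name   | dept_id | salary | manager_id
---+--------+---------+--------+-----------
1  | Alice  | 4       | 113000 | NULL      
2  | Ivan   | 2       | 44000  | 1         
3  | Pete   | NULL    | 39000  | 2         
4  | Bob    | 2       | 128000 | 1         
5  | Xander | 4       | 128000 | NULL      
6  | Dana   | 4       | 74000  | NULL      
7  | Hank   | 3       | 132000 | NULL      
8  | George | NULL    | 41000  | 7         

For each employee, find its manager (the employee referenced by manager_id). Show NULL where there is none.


This is a self-join: employees is joined to a second copy of itself, matching each row's manager_id to another row's id. Use LEFT JOIN so rows with manager_id=NULL are kept.
  - employee 1 (Alice): manager_id=NULL -> NULL
  - employee 2 (Ivan): manager_id=1 -> Alice
  - employee 3 (Pete): manager_id=2 -> Ivan
  - employee 4 (Bob): manager_id=1 -> Alice
  - employee 5 (Xander): manager_id=NULL -> NULL
  - employee 6 (Dana): manager_id=NULL -> NULL
  - employee 7 (Hank): manager_id=NULL -> NULL
  - employee 8 (George): manager_id=7 -> Hank

SQL:
SELECT a.name AS item, b.name AS manager
FROM employees a
LEFT JOIN employees b ON a.manager_id = b.id

Result:
item   | manager
-------+--------
Alice  | NULL   
Ivan   | Alice  
Pete   | Ivan   
Bob    | Alice  
Xander | NULL   
Dana   | NULL   
Hank   | NULL   
George | Hank   


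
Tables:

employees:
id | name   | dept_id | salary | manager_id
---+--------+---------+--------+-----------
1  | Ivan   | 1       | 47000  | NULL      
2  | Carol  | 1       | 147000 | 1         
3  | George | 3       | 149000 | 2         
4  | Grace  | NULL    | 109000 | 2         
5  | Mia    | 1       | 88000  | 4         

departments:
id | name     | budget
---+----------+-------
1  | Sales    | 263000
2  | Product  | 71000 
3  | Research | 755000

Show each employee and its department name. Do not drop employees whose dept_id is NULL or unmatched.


LEFT JOIN keeps every row from employees (the left table); where dept_id has no match in departments, the department columns become NULL. Walk through each employee:
  - employee 1 (Ivan): dept_id=1 -> matches Sales
  - employee 2 (Carol): dept_id=1 -> matches Sales
  - employee 3 (George): dept_id=3 -> matches Research
  - employee 4 (Grace): dept_id=NULL, no match -> kept with NULL
  - employee 5 (Mia): dept_id=1 -> matches Sales
All 5 rows appear; 1 has NULL department.

SQL:
SELECT a.name, b.name AS department
FROM employees a
LEFT JOIN departments b ON a.dept_id = b.id

Result:
name   | department
-------+-----------
Ivan   | Sales     
Carol  | Sales     
George | Research  
Grace  | NULL      
Mia    | Sales     


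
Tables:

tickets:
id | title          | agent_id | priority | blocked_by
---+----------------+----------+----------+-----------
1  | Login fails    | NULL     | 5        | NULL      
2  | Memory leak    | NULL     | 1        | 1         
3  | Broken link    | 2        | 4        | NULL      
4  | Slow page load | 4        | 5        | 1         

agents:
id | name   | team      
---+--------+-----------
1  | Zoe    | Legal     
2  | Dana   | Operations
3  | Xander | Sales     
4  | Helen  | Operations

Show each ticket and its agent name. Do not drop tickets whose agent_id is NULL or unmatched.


LEFT JOIN keeps every row from tickets (the left table); where agent_id has no match in agents, the agent columns become NULL. Walk through each ticket:
  - ticket 1 (Login fails): agent_id=NULL, no match -> kept with NULL
  - ticket 2 (Memory leak): agent_id=NULL, no match -> kept with NULL
  - ticket 3 (Broken link): agent_id=2 -> matches Dana
  - ticket 4 (Slow page load): agent_id=4 -> matches Helen
All 4 rows appear; 2 have NULL agent.

SQL:
SELECT a.title, b.name AS agent
FROM tickets a
LEFT JOIN agents b ON a.agent_id = b.id

Result:
title          | agent
---------------+------
Login fails    | NULL 
Memory leak    | NULL 
Broken link    | Dana 
Slow page load | Helen


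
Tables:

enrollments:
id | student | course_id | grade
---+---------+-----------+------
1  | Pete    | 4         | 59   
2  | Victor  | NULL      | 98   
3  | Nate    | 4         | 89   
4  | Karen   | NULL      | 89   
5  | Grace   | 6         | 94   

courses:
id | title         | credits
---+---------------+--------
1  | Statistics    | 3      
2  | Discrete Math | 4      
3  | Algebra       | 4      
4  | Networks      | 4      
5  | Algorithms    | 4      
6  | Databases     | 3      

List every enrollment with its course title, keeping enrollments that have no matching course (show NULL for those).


LEFT JOIN keeps every row from enrollments (the left table); where course_id has no match in courses, the course columns become NULL. Walk through each enrollment:
  - enrollment 1 (Pete): course_id=4 -> matches Networks
  - enrollment 2 (Victor): course_id=NULL, no match -> kept with NULL
  - enrollment 3 (Nate): course_id=4 -> matches Networks
  - enrollment 4 (Karen): course_id=NULL, no match -> kept with NULL
  - enrollment 5 (Grace): course_id=6 -> matches Databases
All 5 rows appear; 2 have NULL course.

SQL:
SELECT a.student, b.title AS course
FROM enrollments a
LEFT JOIN courses b ON a.course_id = b.id

Result:
student | course   
--------+----------
Pete    | Networks 
Victor  | NULL     
Nate    | Networks 
Karen   | NULL     
Grace   | Databases


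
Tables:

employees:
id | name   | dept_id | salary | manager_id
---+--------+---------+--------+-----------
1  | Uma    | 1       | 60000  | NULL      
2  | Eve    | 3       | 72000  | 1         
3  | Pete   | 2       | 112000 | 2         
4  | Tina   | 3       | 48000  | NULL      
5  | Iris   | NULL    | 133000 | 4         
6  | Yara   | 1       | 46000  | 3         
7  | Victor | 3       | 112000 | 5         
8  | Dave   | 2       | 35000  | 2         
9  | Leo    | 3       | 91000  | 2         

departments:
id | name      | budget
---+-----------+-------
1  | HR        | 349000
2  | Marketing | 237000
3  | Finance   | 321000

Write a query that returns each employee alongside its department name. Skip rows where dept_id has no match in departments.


INNER JOIN keeps only employees rows whose dept_id matches an id in departments. Walk through each employee:
  - employee 1 (Uma): dept_id=1 -> matches HR
  - employee 2 (Eve): dept_id=3 -> matches Finance
  - employee 3 (Pete): dept_id=2 -> matches Marketing
  - employee 4 (Tina): dept_id=3 -> matches Finance
  - employee 5 (Iris): dept_id=NULL, no match -> dropped
  - employee 6 (Yara): dept_id=1 -> matches HR
  - employee 7 (Victor): dept_id=3 -> matches Finance
  - employee 8 (Dave): dept_id=2 -> matches Marketing
  - employee 9 (Leo): dept_id=3 -> matches Finance
So 1 of 9 rows is dropped.

SQL:
SELECT a.name, b.name AS department
FROM employees a
INNER JOIN departments b ON a.dept_id = b.id

Result:
name   | department
-------+-----------
Uma    | HR        
Eve    | Finance   
Pete   | Marketing 
Tina   | Finance   
Yara   | HR        
Victor | Finance   
Dave   | Marketing 
Leo    | Finance   


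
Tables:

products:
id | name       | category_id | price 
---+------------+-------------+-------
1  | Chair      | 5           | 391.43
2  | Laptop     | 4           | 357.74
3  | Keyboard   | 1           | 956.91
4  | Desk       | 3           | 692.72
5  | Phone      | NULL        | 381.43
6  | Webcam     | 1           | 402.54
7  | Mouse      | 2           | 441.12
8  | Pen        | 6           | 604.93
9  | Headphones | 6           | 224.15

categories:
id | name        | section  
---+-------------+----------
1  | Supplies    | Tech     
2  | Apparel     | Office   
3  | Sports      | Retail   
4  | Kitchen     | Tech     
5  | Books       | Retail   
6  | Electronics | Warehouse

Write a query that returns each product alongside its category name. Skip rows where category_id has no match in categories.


INNER JOIN keeps only products rows whose category_id matches an id in categories. Walk through each product:
  - product 1 (Chair): category_id=5 -> matches Books
  - product 2 (Laptop): category_id=4 -> matches Kitchen
  - product 3 (Keyboard): category_id=1 -> matches Supplies
  - product 4 (Desk): category_id=3 -> matches Sports
  - product 5 (Phone): category_id=NULL, no match -> dropped
  - product 6 (Webcam): category_id=1 -> matches Supplies
  - product 7 (Mouse): category_id=2 -> matches Apparel
  - product 8 (Pen): category_id=6 -> matches Electronics
  - product 9 (Headphones): category_id=6 -> matches Electronics
So 1 of 9 rows is dropped.

SQL:
SELECT a.name, b.name AS category
FROM products a
INNER JOIN categories b ON a.category_id = b.id

Result:
name       | category   
-----------+------------
Chair      | Books      
Laptop     | Kitchen    
Keyboard   | Supplies   
Desk       | Sports     
Webcam     | Supplies   
Mouse      | Apparel    
Pen        | Electronics
Headphones | Electronics


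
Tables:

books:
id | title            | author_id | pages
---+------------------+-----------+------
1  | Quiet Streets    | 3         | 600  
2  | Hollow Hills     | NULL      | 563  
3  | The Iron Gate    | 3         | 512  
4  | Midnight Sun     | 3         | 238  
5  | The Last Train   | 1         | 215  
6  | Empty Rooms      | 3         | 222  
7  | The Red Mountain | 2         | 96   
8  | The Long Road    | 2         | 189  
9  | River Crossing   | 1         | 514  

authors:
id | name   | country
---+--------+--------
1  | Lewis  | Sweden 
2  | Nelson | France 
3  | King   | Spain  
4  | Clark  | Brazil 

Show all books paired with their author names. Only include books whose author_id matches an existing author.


INNER JOIN keeps only books rows whose author_id matches an id in authors. Walk through each book:
  - book 1 (Quiet Streets): author_id=3 -> matches King
  - book 2 (Hollow Hills): author_id=NULL, no match -> dropped
  - book 3 (The Iron Gate): author_id=3 -> matches King
  - book 4 (Midnight Sun): author_id=3 -> matches King
  - book 5 (The Last Train): author_id=1 -> matches Lewis
  - book 6 (Empty Rooms): author_id=3 -> matches King
  - book 7 (The Red Mountain): author_id=2 -> matches Nelson
  - book 8 (The Long Road): author_id=2 -> matches Nelson
  - book 9 (River Crossing): author_id=1 -> matches Lewis
So 1 of 9 rows is dropped.

SQL:
SELECT a.title, b.name AS author
FROM books a
INNER JOIN authors b ON a.author_id = b.id

Result:
title            | author
-----------------+-------
Quiet Streets    | King  
The Iron Gate    | King  
Midnight Sun     | King  
The Last Train   | Lewis 
Empty Rooms      | King  
The Red Mountain | Nelson
The Long Road    | Nelson
River Crossing   | Lewis 


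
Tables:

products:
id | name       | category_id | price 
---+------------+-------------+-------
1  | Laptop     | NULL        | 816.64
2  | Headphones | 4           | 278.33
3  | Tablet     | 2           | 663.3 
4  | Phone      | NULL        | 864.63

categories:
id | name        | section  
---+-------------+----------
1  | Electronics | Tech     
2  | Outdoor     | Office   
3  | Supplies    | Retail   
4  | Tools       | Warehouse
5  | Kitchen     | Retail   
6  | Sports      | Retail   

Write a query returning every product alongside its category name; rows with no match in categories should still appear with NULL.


LEFT JOIN keeps every row from products (the left table); where category_id has no match in categories, the category columns become NULL. Walk through each product:
  - product 1 (Laptop): category_id=NULL, no match -> kept with NULL
  - product 2 (Headphones): category_id=4 -> matches Tools
  - product 3 (Tablet): category_id=2 -> matches Outdoor
  - product 4 (Phone): category_id=NULL, no match -> kept with NULL
All 4 rows appear; 2 have NULL category.

SQL:
SELECT a.name, b.name AS category
FROM products a
LEFT JOIN categories b ON a.category_id = b.id

Result:
name       | category
-----------+---------
Laptop     | NULL    
Headphones | Tools   
Tablet     | Outdoor 
Phone      | NULL    
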